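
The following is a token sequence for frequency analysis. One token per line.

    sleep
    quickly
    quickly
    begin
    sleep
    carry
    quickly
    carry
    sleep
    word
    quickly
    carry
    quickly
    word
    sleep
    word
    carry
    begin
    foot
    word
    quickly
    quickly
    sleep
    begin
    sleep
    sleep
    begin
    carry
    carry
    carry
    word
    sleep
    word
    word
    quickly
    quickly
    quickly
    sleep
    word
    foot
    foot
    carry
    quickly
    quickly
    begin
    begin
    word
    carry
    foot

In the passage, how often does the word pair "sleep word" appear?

Scanning the 48 overlapping bigram windows for "sleep word":
  position 9–10: sleep word
  position 15–16: sleep word
  position 32–33: sleep word
  position 38–39: sleep word

4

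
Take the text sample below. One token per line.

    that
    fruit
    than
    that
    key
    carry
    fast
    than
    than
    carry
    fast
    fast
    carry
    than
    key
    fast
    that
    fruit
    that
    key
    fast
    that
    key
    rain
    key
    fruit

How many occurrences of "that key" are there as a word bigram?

3

Scanning the 25 overlapping bigram windows for "that key":
  position 4–5: that key
  position 19–20: that key
  position 22–23: that key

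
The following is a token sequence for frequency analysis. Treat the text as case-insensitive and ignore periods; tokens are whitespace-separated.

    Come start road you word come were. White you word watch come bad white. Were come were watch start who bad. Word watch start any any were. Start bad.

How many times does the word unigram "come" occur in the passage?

Scanning the 29 tokens for "come":
  position 1: come
  position 6: come
  position 12: come
  position 16: come

4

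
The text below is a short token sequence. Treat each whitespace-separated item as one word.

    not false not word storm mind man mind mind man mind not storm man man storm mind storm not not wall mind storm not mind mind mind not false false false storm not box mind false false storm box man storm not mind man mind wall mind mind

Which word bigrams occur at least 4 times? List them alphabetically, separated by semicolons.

mind mind; storm not

Bigram counts meeting the condition (at least 4 times):
  mind mind: 4
  storm not: 4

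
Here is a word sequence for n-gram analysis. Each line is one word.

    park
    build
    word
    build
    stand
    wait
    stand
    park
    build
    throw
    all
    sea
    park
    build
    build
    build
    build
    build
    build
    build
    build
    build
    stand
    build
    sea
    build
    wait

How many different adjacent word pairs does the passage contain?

16

27 tokens → 26 bigram windows in total.
Repeated bigrams (each contributes count−1 duplicates):
  build build: 8
  park build: 3
  build stand: 2
10 duplicate windows → 26 − 10 = 16 distinct.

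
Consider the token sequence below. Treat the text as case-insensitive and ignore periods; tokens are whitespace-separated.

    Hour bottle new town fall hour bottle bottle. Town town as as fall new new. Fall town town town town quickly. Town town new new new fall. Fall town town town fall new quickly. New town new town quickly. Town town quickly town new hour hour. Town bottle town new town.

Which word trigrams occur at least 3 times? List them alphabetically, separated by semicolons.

town quickly town; town town town

Trigram counts meeting the condition (at least 3 times):
  town quickly town: 3
  town town town: 3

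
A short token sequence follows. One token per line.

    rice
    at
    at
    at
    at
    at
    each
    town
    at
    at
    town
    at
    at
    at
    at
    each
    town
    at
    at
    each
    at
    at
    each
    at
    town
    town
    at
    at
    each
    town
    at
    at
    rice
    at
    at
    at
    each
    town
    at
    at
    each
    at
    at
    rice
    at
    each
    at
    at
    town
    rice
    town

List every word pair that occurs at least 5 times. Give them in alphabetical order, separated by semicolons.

Bigram counts meeting the condition (at least 5 times):
  at at: 17
  at each: 8
  town at: 6

at at; at each; town at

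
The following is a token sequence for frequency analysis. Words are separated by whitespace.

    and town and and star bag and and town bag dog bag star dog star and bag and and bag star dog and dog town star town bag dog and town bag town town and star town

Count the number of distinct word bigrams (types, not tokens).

37 tokens → 36 bigram windows in total.
Repeated bigrams (each contributes count−1 duplicates):
  and and: 3
  and town: 3
  town bag: 3
  and bag: 2
  and star: 2
  bag and: 2
  bag dog: 2
  bag star: 2
  … (4 more repeated)
15 duplicate windows → 36 − 15 = 21 distinct.

21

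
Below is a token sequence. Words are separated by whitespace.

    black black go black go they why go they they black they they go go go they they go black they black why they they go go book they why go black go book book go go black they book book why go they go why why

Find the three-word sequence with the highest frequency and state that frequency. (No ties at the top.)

Trigram frequencies (highest first):
  they they go: 3
  go black go: 2
  they why go: 2
  why go they: 2
  go they they: 2
  they go go: 2
  … (31 more, each ≤ 2)

"they they go", 3 times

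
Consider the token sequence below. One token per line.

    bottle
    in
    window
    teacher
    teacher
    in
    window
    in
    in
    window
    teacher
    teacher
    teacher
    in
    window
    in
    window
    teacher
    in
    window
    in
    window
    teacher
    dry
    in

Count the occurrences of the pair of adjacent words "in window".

7

Scanning the 24 overlapping bigram windows for "in window":
  position 2–3: in window
  position 6–7: in window
  position 9–10: in window
  position 14–15: in window
  position 16–17: in window
  position 19–20: in window
  position 21–22: in window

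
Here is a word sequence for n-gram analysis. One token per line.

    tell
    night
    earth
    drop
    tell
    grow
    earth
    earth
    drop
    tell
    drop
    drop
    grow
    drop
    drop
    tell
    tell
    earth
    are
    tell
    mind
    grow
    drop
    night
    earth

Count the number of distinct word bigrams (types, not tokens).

25 tokens → 24 bigram windows in total.
Repeated bigrams (each contributes count−1 duplicates):
  drop tell: 3
  drop drop: 2
  earth drop: 2
  grow drop: 2
  night earth: 2
6 duplicate windows → 24 − 6 = 18 distinct.

18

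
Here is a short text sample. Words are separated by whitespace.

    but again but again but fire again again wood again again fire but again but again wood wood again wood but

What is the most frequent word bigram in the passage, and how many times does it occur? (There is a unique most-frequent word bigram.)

"but again", 4 times

Bigram frequencies (highest first):
  but again: 4
  again but: 3
  again wood: 3
  again again: 2
  wood again: 2
  but fire: 1
  … (5 more, each ≤ 1)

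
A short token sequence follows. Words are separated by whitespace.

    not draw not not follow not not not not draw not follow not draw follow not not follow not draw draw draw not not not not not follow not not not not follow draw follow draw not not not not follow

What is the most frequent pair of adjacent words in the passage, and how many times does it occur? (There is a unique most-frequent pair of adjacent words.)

Bigram frequencies (highest first):
  not not: 15
  not follow: 6
  follow not: 5
  not draw: 4
  draw not: 4
  draw follow: 2
  … (2 more, each ≤ 2)

"not not", 15 times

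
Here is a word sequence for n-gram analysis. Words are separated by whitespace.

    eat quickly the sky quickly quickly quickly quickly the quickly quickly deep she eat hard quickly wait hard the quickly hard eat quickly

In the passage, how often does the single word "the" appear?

Scanning the 23 tokens for "the":
  position 3: the
  position 9: the
  position 19: the

3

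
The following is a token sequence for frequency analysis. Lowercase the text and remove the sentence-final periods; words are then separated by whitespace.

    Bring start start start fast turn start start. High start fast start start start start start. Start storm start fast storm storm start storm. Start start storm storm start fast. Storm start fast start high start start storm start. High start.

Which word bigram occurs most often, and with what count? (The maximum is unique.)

Bigram frequencies (highest first):
  start start: 10
  storm start: 6
  start fast: 5
  start storm: 4
  start high: 3
  high start: 3
  … (6 more, each ≤ 2)

"start start", 10 times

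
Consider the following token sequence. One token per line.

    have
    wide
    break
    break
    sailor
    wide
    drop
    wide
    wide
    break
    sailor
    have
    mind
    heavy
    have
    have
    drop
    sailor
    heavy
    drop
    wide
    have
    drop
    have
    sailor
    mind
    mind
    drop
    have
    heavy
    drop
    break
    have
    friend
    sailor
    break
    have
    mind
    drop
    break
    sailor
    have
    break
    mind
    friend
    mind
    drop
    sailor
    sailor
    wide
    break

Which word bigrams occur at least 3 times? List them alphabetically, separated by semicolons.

Bigram counts meeting the condition (at least 3 times):
  break sailor: 3
  mind drop: 3
  wide break: 3

break sailor; mind drop; wide break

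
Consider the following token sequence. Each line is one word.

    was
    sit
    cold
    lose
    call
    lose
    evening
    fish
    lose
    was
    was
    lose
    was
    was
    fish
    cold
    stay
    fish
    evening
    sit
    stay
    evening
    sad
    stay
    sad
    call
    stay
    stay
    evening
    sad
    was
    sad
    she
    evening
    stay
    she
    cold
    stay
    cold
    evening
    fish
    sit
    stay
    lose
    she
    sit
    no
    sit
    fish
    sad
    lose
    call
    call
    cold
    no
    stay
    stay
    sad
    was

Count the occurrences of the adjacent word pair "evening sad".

2

Scanning the 58 overlapping bigram windows for "evening sad":
  position 22–23: evening sad
  position 29–30: evening sad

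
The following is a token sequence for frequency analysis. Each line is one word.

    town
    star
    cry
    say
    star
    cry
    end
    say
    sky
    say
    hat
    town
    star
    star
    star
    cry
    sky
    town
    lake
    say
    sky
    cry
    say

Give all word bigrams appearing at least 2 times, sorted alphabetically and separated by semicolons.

Bigram counts meeting the condition (at least 2 times):
  cry say: 2
  say sky: 2
  star cry: 3
  star star: 2
  town star: 2

cry say; say sky; star cry; star star; town star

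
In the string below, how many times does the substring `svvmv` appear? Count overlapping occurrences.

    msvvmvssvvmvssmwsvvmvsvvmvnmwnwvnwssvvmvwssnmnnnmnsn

Sliding a length-5 window over the 52 characters (48 positions):
  position 2–6: svvmv
  position 8–12: svvmv
  position 17–21: svvmv
  position 22–26: svvmv
  position 36–40: svvmv

5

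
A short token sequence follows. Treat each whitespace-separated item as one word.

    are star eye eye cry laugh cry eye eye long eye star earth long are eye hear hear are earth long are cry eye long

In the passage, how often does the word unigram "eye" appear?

Scanning the 25 tokens for "eye":
  position 3: eye
  position 4: eye
  position 8: eye
  position 9: eye
  position 11: eye
  position 16: eye
  position 24: eye

7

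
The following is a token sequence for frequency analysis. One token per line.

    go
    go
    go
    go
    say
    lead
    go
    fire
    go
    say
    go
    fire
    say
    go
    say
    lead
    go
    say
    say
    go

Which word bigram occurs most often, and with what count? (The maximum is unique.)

"go say", 4 times

Bigram frequencies (highest first):
  go say: 4
  go go: 3
  say go: 3
  say lead: 2
  lead go: 2
  go fire: 2
  … (3 more, each ≤ 1)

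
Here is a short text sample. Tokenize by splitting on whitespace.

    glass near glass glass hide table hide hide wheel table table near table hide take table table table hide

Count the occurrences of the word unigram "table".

Scanning the 19 tokens for "table":
  position 6: table
  position 10: table
  position 11: table
  position 13: table
  position 16: table
  position 17: table
  position 18: table

7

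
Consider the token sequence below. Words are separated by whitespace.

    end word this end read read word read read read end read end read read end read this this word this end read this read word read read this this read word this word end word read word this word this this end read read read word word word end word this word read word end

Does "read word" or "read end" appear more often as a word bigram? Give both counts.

"read word" (6 vs 3)

"read word": 6 occurrences
"read end": 3 occurrences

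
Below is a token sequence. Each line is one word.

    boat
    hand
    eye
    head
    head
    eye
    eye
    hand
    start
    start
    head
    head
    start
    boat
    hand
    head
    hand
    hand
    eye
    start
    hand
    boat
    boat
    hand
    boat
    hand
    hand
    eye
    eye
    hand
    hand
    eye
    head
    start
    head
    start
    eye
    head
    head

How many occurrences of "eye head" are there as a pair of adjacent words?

Scanning the 38 overlapping bigram windows for "eye head":
  position 3–4: eye head
  position 32–33: eye head
  position 37–38: eye head

3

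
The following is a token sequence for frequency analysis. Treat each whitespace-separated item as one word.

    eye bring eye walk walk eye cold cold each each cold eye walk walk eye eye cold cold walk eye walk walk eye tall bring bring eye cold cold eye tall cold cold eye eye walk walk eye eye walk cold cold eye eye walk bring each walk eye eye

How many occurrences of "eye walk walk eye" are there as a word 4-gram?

4

Scanning the 47 overlapping 4-gram windows for "eye walk walk eye":
  position 3–6: eye walk walk eye
  position 12–15: eye walk walk eye
  position 20–23: eye walk walk eye
  position 35–38: eye walk walk eye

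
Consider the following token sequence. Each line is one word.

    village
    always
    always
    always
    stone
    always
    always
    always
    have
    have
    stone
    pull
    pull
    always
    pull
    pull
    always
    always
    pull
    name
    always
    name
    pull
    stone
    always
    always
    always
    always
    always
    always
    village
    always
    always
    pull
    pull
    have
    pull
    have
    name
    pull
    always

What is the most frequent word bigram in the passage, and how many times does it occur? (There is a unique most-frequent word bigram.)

"always always", 11 times

Bigram frequencies (highest first):
  always always: 11
  pull pull: 3
  pull always: 3
  always pull: 3
  village always: 2
  stone always: 2
  … (14 more, each ≤ 2)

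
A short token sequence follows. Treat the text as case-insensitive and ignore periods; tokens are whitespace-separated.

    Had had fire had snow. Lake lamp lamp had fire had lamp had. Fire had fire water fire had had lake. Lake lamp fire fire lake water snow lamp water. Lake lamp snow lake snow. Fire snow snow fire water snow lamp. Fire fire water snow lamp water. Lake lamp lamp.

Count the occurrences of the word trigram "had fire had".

3

Scanning the 49 overlapping trigram windows for "had fire had":
  position 2–4: had fire had
  position 9–11: had fire had
  position 13–15: had fire had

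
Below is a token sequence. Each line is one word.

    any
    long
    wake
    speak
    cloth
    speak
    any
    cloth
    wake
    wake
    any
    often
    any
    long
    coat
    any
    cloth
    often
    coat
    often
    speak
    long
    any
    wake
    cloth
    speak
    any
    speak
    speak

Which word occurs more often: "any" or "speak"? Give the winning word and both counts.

"any" (7 vs 6)

"any": 7 occurrences
"speak": 6 occurrences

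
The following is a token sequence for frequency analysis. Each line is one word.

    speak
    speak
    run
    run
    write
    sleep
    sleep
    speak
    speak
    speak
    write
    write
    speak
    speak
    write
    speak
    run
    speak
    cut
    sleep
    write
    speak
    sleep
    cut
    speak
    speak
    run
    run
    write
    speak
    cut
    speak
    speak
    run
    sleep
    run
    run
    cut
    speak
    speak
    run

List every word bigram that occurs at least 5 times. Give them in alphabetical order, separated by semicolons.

Bigram counts meeting the condition (at least 5 times):
  speak run: 5
  speak speak: 7

speak run; speak speak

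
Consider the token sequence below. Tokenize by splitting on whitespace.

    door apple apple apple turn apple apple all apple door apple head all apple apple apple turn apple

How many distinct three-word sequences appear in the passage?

18 tokens → 16 trigram windows in total.
Repeated trigrams (each contributes count−1 duplicates):
  apple apple apple: 2
  apple apple turn: 2
  apple turn apple: 2
3 duplicate windows → 16 − 3 = 13 distinct.

13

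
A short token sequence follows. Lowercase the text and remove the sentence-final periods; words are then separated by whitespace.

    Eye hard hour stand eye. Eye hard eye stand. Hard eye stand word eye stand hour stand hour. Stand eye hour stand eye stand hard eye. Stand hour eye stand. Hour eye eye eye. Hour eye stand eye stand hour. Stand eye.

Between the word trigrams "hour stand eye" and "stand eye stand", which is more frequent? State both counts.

"hour stand eye": 4 occurrences
"stand eye stand": 2 occurrences

"hour stand eye" (4 vs 2)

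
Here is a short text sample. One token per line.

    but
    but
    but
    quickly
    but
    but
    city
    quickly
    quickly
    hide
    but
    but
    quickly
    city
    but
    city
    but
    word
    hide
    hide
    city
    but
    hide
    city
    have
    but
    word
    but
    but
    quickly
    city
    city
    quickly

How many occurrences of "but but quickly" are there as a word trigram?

Scanning the 31 overlapping trigram windows for "but but quickly":
  position 2–4: but but quickly
  position 11–13: but but quickly
  position 28–30: but but quickly

3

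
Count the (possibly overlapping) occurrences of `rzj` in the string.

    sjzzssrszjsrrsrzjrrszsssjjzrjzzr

Sliding a length-3 window over the 32 characters (30 positions):
  position 15–17: rzj

1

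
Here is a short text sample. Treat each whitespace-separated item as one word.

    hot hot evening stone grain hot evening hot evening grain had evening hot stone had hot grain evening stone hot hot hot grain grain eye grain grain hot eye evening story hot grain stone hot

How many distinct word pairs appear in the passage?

35 tokens → 34 bigram windows in total.
Repeated bigrams (each contributes count−1 duplicates):
  hot evening: 3
  hot grain: 3
  hot hot: 3
  evening hot: 2
  evening stone: 2
  grain grain: 2
  grain hot: 2
  stone hot: 2
11 duplicate windows → 34 − 11 = 23 distinct.

23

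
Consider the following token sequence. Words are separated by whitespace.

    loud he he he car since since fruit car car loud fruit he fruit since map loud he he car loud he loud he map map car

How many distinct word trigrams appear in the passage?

23

27 tokens → 25 trigram windows in total.
Repeated trigrams (each contributes count−1 duplicates):
  he he car: 2
  loud he he: 2
2 duplicate windows → 25 − 2 = 23 distinct.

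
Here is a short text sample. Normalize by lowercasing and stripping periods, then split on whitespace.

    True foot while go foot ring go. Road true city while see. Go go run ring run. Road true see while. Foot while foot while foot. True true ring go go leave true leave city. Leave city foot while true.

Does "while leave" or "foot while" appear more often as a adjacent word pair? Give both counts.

"foot while" (4 vs 0)

"while leave": 0 occurrences
"foot while": 4 occurrences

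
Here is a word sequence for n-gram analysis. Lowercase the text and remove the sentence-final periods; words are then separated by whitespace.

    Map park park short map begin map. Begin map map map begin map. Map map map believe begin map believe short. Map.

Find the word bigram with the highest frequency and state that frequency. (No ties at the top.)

Bigram frequencies (highest first):
  map map: 5
  begin map: 4
  map begin: 3
  short map: 2
  map believe: 2
  map park: 1
  … (4 more, each ≤ 1)

"map map", 5 times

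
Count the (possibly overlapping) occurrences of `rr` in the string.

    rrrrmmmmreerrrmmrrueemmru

Sliding a length-2 window over the 25 characters (24 positions):
  position 1–2: rr
  position 2–3: rr
  position 3–4: rr
  position 12–13: rr
  position 13–14: rr
  position 17–18: rr

6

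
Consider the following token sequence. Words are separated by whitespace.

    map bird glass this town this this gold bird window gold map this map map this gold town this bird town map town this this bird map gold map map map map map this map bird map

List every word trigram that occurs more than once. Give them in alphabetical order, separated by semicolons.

map map map; map map this; map this map; town this this

Trigram counts meeting the condition (more than once):
  map map map: 3
  map map this: 2
  map this map: 2
  town this this: 2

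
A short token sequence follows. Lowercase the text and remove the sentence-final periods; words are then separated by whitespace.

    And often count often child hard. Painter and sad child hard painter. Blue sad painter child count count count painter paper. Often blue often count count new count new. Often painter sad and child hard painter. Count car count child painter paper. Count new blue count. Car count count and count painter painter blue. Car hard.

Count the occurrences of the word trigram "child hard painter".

Scanning the 54 overlapping trigram windows for "child hard painter":
  position 5–7: child hard painter
  position 10–12: child hard painter
  position 34–36: child hard painter

3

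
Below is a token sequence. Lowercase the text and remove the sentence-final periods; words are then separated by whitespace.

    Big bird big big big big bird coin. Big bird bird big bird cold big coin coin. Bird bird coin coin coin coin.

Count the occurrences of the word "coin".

7

Scanning the 23 tokens for "coin":
  position 8: coin
  position 16: coin
  position 17: coin
  position 20: coin
  position 21: coin
  position 22: coin
  position 23: coin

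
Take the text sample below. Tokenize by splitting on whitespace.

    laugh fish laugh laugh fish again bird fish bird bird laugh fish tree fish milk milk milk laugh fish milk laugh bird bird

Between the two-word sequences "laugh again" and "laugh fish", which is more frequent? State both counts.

"laugh again": 0 occurrences
"laugh fish": 4 occurrences

"laugh fish" (4 vs 0)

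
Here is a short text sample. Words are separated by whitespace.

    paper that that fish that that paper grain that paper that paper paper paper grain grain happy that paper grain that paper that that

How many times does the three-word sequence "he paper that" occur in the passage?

0

Scanning the 22 overlapping trigram windows for "he paper that":
  (none found)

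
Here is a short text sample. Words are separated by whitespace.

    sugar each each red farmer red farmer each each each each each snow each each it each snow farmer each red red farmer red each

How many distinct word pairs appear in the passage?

13

25 tokens → 24 bigram windows in total.
Repeated bigrams (each contributes count−1 duplicates):
  each each: 6
  red farmer: 3
  each red: 2
  each snow: 2
  farmer each: 2
  farmer red: 2
11 duplicate windows → 24 − 11 = 13 distinct.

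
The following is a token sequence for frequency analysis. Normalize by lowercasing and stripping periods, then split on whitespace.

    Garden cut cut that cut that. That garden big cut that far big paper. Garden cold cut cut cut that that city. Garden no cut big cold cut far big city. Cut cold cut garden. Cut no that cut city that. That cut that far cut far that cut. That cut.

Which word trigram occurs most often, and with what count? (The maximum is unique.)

"that cut that", 3 times

Trigram frequencies (highest first):
  that cut that: 3
  cut cut that: 2
  cut that cut: 2
  cut that that: 2
  cut that far: 2
  garden cut cut: 1
  … (37 more, each ≤ 1)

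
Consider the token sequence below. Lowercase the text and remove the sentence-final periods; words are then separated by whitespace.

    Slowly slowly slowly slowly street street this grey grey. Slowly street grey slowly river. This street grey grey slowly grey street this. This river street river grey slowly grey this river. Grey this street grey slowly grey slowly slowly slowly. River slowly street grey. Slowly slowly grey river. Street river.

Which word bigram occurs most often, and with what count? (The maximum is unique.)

Bigram frequencies (highest first):
  grey slowly: 7
  slowly slowly: 6
  street grey: 4
  slowly grey: 4
  slowly street: 3
  street this: 2
  … (15 more, each ≤ 2)

"grey slowly", 7 times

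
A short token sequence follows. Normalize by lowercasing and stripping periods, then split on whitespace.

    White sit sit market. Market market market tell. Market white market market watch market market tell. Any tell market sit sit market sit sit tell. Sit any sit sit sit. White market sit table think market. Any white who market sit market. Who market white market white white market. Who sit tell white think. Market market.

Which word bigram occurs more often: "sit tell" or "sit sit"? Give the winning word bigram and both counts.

"sit tell": 2 occurrences
"sit sit": 5 occurrences

"sit sit" (5 vs 2)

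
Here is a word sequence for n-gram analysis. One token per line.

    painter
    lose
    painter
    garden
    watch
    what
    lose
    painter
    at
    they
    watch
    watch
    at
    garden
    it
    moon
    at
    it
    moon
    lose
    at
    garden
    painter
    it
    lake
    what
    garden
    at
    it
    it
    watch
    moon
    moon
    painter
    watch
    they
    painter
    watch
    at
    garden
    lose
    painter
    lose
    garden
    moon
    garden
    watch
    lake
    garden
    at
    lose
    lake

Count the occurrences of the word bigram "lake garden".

1

Scanning the 51 overlapping bigram windows for "lake garden":
  position 48–49: lake garden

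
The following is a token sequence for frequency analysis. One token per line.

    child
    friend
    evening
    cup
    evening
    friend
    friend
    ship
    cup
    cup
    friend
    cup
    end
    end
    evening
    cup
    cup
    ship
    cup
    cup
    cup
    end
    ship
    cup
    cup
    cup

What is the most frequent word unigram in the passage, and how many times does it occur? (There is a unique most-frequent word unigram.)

"cup", 12 times

Unigram frequencies (highest first):
  cup: 12
  friend: 4
  evening: 3
  ship: 3
  end: 3
  child: 1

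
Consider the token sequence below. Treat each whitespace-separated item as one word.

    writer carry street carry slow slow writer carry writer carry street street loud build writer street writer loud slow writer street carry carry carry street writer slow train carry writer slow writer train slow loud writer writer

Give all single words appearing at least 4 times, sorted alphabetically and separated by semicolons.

carry; slow; street; writer

Unigram counts meeting the condition (at least 4 times):
  carry: 8
  slow: 6
  street: 6
  writer: 11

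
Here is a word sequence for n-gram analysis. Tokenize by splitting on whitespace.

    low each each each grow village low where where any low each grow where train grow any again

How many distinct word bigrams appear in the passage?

18 tokens → 17 bigram windows in total.
Repeated bigrams (each contributes count−1 duplicates):
  each each: 2
  each grow: 2
  low each: 2
3 duplicate windows → 17 − 3 = 14 distinct.

14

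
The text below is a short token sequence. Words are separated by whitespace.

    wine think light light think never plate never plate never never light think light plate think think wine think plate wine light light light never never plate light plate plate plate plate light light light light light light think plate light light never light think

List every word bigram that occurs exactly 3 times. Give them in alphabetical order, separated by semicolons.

Bigram counts meeting the condition (exactly 3 times):
  never plate: 3
  plate light: 3
  plate plate: 3

never plate; plate light; plate plate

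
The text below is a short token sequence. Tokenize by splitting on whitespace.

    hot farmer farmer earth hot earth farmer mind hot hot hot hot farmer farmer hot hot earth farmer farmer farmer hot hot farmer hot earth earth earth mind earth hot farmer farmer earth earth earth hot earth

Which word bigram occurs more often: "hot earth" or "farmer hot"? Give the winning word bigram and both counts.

"hot earth": 4 occurrences
"farmer hot": 3 occurrences

"hot earth" (4 vs 3)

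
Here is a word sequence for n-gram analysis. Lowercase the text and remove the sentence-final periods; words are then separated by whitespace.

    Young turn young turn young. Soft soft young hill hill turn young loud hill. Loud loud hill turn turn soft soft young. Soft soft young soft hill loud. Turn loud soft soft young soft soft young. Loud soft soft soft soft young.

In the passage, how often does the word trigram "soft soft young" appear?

6

Scanning the 40 overlapping trigram windows for "soft soft young":
  position 6–8: soft soft young
  position 20–22: soft soft young
  position 23–25: soft soft young
  position 31–33: soft soft young
  position 34–36: soft soft young
  position 40–42: soft soft young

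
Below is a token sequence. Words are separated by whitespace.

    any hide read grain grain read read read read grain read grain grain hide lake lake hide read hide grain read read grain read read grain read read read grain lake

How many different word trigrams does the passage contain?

31 tokens → 29 trigram windows in total.
Repeated trigrams (each contributes count−1 duplicates):
  grain read read: 4
  read read grain: 4
  read grain read: 3
  read read read: 3
  read grain grain: 2
11 duplicate windows → 29 − 11 = 18 distinct.

18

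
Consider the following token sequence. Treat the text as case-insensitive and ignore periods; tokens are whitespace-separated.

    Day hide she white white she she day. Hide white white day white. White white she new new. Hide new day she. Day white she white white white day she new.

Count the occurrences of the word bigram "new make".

0

Scanning the 30 overlapping bigram windows for "new make":
  (none found)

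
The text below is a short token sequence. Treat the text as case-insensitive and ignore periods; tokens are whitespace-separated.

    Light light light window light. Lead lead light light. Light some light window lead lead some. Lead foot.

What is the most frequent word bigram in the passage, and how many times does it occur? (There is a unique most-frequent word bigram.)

"light light", 4 times

Bigram frequencies (highest first):
  light light: 4
  light window: 2
  lead lead: 2
  window light: 1
  light lead: 1
  lead light: 1
  … (6 more, each ≤ 1)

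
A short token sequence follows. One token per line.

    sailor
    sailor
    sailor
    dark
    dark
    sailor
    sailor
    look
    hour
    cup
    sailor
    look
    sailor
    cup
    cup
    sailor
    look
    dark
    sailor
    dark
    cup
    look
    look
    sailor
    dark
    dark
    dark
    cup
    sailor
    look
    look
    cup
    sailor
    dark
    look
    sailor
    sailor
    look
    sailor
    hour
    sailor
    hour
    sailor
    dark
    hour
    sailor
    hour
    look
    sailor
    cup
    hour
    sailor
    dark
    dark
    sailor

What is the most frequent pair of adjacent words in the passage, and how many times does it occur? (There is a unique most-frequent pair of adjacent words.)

Bigram frequencies (highest first):
  sailor dark: 6
  sailor look: 5
  look sailor: 5
  sailor sailor: 4
  dark dark: 4
  cup sailor: 4
  … (16 more, each ≤ 4)

"sailor dark", 6 times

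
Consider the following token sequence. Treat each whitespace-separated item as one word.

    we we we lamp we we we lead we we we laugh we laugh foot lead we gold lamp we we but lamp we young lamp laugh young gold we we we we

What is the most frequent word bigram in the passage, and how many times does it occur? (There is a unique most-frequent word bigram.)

"we we", 10 times

Bigram frequencies (highest first):
  we we: 10
  lamp we: 3
  lead we: 2
  we laugh: 2
  we lamp: 1
  we lead: 1
  … (13 more, each ≤ 1)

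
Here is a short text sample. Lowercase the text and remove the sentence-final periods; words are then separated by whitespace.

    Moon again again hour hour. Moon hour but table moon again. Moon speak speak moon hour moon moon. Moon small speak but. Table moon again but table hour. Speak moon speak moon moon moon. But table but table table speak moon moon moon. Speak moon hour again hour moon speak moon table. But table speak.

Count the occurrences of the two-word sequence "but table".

6

Scanning the 54 overlapping bigram windows for "but table":
  position 8–9: but table
  position 22–23: but table
  position 26–27: but table
  position 35–36: but table
  position 37–38: but table
  position 53–54: but table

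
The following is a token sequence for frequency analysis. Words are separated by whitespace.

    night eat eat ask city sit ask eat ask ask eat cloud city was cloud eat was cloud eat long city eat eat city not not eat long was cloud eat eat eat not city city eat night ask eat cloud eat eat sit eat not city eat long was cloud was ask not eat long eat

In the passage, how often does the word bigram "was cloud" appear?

Scanning the 56 overlapping bigram windows for "was cloud":
  position 14–15: was cloud
  position 17–18: was cloud
  position 29–30: was cloud
  position 50–51: was cloud

4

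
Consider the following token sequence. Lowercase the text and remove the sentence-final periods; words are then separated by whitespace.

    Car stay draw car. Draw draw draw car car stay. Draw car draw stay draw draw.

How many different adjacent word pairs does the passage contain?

7

16 tokens → 15 bigram windows in total.
Repeated bigrams (each contributes count−1 duplicates):
  draw car: 3
  draw draw: 3
  stay draw: 3
  car draw: 2
  car stay: 2
8 duplicate windows → 15 − 8 = 7 distinct.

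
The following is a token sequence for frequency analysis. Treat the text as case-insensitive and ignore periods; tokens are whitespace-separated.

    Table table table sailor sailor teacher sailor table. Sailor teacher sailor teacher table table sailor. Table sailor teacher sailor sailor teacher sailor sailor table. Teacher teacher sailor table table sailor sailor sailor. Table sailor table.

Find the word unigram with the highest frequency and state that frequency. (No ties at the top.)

"sailor", 16 times

Unigram frequencies (highest first):
  sailor: 16
  table: 12
  teacher: 7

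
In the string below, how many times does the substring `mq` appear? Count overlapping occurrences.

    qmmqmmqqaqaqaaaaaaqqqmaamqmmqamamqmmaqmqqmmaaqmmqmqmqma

Sliding a length-2 window over the 55 characters (54 positions):
  position 3–4: mq
  position 6–7: mq
  position 25–26: mq
  position 28–29: mq
  position 33–34: mq
  position 39–40: mq
  position 48–49: mq
  position 50–51: mq
  position 52–53: mq

9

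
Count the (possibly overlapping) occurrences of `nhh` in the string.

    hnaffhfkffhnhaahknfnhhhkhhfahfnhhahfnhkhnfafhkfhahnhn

2

Sliding a length-3 window over the 53 characters (51 positions):
  position 20–22: nhh
  position 31–33: nhh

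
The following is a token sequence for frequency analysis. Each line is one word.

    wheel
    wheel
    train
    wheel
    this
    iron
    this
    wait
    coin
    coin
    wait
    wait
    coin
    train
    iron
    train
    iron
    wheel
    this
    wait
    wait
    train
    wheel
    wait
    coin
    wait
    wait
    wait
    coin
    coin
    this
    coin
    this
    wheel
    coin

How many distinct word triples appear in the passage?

30

35 tokens → 33 trigram windows in total.
Repeated trigrams (each contributes count−1 duplicates):
  coin wait wait: 2
  wait coin coin: 2
  wait wait coin: 2
3 duplicate windows → 33 − 3 = 30 distinct.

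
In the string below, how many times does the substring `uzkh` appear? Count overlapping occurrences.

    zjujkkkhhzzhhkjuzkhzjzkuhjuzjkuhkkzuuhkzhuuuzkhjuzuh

2

Sliding a length-4 window over the 52 characters (49 positions):
  position 16–19: uzkh
  position 44–47: uzkh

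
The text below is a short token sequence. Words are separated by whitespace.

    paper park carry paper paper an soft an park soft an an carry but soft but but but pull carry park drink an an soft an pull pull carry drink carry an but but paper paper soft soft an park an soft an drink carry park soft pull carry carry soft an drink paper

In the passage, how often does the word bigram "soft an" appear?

6

Scanning the 53 overlapping bigram windows for "soft an":
  position 7–8: soft an
  position 10–11: soft an
  position 25–26: soft an
  position 38–39: soft an
  position 42–43: soft an
  position 51–52: soft an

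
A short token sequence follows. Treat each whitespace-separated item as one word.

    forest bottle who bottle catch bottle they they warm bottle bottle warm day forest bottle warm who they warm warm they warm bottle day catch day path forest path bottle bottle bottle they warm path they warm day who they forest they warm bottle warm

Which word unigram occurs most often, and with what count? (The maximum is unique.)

Unigram frequencies (highest first):
  bottle: 11
  warm: 10
  they: 8
  forest: 4
  day: 4
  who: 3
  … (2 more, each ≤ 3)

"bottle", 11 times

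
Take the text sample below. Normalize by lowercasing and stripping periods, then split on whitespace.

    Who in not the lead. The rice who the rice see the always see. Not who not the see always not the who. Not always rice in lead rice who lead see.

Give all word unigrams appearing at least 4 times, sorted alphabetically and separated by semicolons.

not; rice; see; the; who

Unigram counts meeting the condition (at least 4 times):
  not: 5
  rice: 4
  see: 4
  the: 6
  who: 5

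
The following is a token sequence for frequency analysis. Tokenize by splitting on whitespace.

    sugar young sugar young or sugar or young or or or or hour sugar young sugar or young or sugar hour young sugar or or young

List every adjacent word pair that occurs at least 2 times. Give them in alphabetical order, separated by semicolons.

Bigram counts meeting the condition (at least 2 times):
  or or: 4
  or sugar: 2
  or young: 3
  sugar or: 3
  sugar young: 3
  young or: 3
  young sugar: 3

or or; or sugar; or young; sugar or; sugar young; young or; young sugar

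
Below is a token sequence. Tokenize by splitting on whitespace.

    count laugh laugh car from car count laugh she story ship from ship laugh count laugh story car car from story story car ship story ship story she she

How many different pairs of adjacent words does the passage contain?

29 tokens → 28 bigram windows in total.
Repeated bigrams (each contributes count−1 duplicates):
  count laugh: 3
  car from: 2
  ship story: 2
  story car: 2
  story ship: 2
6 duplicate windows → 28 − 6 = 22 distinct.

22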